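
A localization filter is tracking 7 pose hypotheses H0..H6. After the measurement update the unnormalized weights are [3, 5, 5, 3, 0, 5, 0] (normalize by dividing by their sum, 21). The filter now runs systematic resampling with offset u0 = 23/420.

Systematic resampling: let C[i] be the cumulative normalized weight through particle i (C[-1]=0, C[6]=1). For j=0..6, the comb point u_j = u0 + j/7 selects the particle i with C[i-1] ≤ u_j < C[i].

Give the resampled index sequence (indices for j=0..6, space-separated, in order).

C = [1/7, 8/21, 13/21, 16/21, 16/21, 1, 1]
j=0: u_0=23/420 ∈ [0, 1/7) → index 0
j=1: u_1=83/420 ∈ [1/7, 8/21) → index 1
j=2: u_2=143/420 ∈ [1/7, 8/21) → index 1
j=3: u_3=29/60 ∈ [8/21, 13/21) → index 2
j=4: u_4=263/420 ∈ [13/21, 16/21) → index 3
j=5: u_5=323/420 ∈ [16/21, 1) → index 5
j=6: u_6=383/420 ∈ [16/21, 1) → index 5

0 1 1 2 3 5 5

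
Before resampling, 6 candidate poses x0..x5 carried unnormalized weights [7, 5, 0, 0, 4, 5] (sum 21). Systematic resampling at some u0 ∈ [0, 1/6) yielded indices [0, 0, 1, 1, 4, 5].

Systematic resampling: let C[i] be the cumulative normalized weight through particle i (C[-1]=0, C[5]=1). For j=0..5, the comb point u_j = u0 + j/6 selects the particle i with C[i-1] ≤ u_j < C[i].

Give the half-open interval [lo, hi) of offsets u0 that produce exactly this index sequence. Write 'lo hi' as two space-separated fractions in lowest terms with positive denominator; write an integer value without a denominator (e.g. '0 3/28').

C = [1/3, 4/7, 4/7, 4/7, 16/21, 1]
j=0 picked index 0: u0 ∈ [0, 1/3)
j=1 picked index 0: u0 ∈ [-1/6, 1/6)
j=2 picked index 1: u0 ∈ [0, 5/21)
j=3 picked index 1: u0 ∈ [-1/6, 1/14)
j=4 picked index 4: u0 ∈ [-2/21, 2/21)
j=5 picked index 5: u0 ∈ [-1/14, 1/6)
intersection: [0, 1/14)

0 1/14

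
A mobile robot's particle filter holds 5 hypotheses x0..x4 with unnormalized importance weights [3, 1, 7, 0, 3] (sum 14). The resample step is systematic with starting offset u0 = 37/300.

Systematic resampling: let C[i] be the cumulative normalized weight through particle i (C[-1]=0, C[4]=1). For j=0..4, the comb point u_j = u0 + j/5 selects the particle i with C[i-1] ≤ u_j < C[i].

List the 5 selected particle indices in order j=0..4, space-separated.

0 2 2 2 4

C = [3/14, 2/7, 11/14, 11/14, 1]
j=0: u_0=37/300 ∈ [0, 3/14) → index 0
j=1: u_1=97/300 ∈ [2/7, 11/14) → index 2
j=2: u_2=157/300 ∈ [2/7, 11/14) → index 2
j=3: u_3=217/300 ∈ [2/7, 11/14) → index 2
j=4: u_4=277/300 ∈ [11/14, 1) → index 4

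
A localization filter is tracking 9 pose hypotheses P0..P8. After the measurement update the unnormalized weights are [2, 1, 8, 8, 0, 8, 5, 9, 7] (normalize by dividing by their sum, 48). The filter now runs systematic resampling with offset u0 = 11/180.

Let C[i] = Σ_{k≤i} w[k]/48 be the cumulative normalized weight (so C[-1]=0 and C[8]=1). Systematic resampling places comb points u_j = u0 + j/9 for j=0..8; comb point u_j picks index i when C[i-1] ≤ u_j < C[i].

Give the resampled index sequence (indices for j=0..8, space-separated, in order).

1 2 3 3 5 6 7 7 8

C = [1/24, 1/16, 11/48, 19/48, 19/48, 9/16, 2/3, 41/48, 1]
j=0: u_0=11/180 ∈ [1/24, 1/16) → index 1
j=1: u_1=31/180 ∈ [1/16, 11/48) → index 2
j=2: u_2=17/60 ∈ [11/48, 19/48) → index 3
j=3: u_3=71/180 ∈ [11/48, 19/48) → index 3
j=4: u_4=91/180 ∈ [19/48, 9/16) → index 5
j=5: u_5=37/60 ∈ [9/16, 2/3) → index 6
j=6: u_6=131/180 ∈ [2/3, 41/48) → index 7
j=7: u_7=151/180 ∈ [2/3, 41/48) → index 7
j=8: u_8=19/20 ∈ [41/48, 1) → index 8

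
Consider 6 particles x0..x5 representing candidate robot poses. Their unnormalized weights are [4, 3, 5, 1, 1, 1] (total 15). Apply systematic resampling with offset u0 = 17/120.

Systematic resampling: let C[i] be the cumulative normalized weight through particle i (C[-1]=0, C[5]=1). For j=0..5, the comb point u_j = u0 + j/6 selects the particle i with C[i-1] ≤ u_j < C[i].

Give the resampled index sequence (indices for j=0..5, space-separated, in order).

0 1 2 2 3 5

C = [4/15, 7/15, 4/5, 13/15, 14/15, 1]
j=0: u_0=17/120 ∈ [0, 4/15) → index 0
j=1: u_1=37/120 ∈ [4/15, 7/15) → index 1
j=2: u_2=19/40 ∈ [7/15, 4/5) → index 2
j=3: u_3=77/120 ∈ [7/15, 4/5) → index 2
j=4: u_4=97/120 ∈ [4/5, 13/15) → index 3
j=5: u_5=39/40 ∈ [14/15, 1) → index 5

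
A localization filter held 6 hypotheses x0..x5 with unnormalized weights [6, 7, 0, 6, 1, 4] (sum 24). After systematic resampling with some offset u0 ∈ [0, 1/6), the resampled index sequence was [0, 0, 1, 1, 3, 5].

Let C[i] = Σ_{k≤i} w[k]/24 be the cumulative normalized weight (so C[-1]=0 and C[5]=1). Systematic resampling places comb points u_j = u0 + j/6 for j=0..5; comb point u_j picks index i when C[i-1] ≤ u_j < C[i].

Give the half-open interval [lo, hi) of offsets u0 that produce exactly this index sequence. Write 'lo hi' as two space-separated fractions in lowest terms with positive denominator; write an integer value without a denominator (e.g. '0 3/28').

C = [1/4, 13/24, 13/24, 19/24, 5/6, 1]
j=0 picked index 0: u0 ∈ [0, 1/4)
j=1 picked index 0: u0 ∈ [-1/6, 1/12)
j=2 picked index 1: u0 ∈ [-1/12, 5/24)
j=3 picked index 1: u0 ∈ [-1/4, 1/24)
j=4 picked index 3: u0 ∈ [-1/8, 1/8)
j=5 picked index 5: u0 ∈ [0, 1/6)
intersection: [0, 1/24)

0 1/24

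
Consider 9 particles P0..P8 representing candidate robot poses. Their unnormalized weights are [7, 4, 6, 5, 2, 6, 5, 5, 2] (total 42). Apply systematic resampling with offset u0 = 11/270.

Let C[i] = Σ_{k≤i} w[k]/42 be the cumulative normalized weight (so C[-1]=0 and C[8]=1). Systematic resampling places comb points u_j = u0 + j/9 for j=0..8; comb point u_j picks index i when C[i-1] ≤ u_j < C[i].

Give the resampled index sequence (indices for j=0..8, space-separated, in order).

0 0 2 2 3 5 5 6 7

C = [1/6, 11/42, 17/42, 11/21, 4/7, 5/7, 5/6, 20/21, 1]
j=0: u_0=11/270 ∈ [0, 1/6) → index 0
j=1: u_1=41/270 ∈ [0, 1/6) → index 0
j=2: u_2=71/270 ∈ [11/42, 17/42) → index 2
j=3: u_3=101/270 ∈ [11/42, 17/42) → index 2
j=4: u_4=131/270 ∈ [17/42, 11/21) → index 3
j=5: u_5=161/270 ∈ [4/7, 5/7) → index 5
j=6: u_6=191/270 ∈ [4/7, 5/7) → index 5
j=7: u_7=221/270 ∈ [5/7, 5/6) → index 6
j=8: u_8=251/270 ∈ [5/6, 20/21) → index 7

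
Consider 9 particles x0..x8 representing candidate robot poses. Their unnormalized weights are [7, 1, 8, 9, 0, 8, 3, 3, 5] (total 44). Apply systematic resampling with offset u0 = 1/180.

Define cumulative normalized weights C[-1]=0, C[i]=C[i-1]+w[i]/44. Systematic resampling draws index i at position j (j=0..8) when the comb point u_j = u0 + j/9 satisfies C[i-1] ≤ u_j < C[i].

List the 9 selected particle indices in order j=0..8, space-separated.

C = [7/44, 2/11, 4/11, 25/44, 25/44, 3/4, 9/11, 39/44, 1]
j=0: u_0=1/180 ∈ [0, 7/44) → index 0
j=1: u_1=7/60 ∈ [0, 7/44) → index 0
j=2: u_2=41/180 ∈ [2/11, 4/11) → index 2
j=3: u_3=61/180 ∈ [2/11, 4/11) → index 2
j=4: u_4=9/20 ∈ [4/11, 25/44) → index 3
j=5: u_5=101/180 ∈ [4/11, 25/44) → index 3
j=6: u_6=121/180 ∈ [25/44, 3/4) → index 5
j=7: u_7=47/60 ∈ [3/4, 9/11) → index 6
j=8: u_8=161/180 ∈ [39/44, 1) → index 8

0 0 2 2 3 3 5 6 8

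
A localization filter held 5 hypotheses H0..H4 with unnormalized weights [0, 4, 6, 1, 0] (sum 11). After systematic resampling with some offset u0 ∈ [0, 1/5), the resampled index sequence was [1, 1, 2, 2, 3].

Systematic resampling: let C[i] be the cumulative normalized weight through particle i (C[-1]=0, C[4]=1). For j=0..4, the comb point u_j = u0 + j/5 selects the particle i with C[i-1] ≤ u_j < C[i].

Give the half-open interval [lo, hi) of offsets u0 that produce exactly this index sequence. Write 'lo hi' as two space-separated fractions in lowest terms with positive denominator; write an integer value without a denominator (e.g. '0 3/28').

C = [0, 4/11, 10/11, 1, 1]
j=0 picked index 1: u0 ∈ [0, 4/11)
j=1 picked index 1: u0 ∈ [-1/5, 9/55)
j=2 picked index 2: u0 ∈ [-2/55, 28/55)
j=3 picked index 2: u0 ∈ [-13/55, 17/55)
j=4 picked index 3: u0 ∈ [6/55, 1/5)
intersection: [6/55, 9/55)

6/55 9/55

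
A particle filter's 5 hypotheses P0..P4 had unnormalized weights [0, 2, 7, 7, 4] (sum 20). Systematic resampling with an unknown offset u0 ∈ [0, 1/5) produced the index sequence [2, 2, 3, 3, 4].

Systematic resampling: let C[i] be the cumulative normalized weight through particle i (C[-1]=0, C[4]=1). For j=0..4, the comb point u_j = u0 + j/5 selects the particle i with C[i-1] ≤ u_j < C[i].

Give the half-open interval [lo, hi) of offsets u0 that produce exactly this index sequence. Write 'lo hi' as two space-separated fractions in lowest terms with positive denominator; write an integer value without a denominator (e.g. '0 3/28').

C = [0, 1/10, 9/20, 4/5, 1]
j=0 picked index 2: u0 ∈ [1/10, 9/20)
j=1 picked index 2: u0 ∈ [-1/10, 1/4)
j=2 picked index 3: u0 ∈ [1/20, 2/5)
j=3 picked index 3: u0 ∈ [-3/20, 1/5)
j=4 picked index 4: u0 ∈ [0, 1/5)
intersection: [1/10, 1/5)

1/10 1/5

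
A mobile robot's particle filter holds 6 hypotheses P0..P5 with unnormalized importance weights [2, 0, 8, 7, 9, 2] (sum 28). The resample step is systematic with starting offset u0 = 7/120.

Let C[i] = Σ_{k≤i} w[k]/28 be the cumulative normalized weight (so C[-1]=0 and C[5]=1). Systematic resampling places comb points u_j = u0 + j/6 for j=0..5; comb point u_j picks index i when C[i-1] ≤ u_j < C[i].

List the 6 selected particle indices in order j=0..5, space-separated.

0 2 3 3 4 4

C = [1/14, 1/14, 5/14, 17/28, 13/14, 1]
j=0: u_0=7/120 ∈ [0, 1/14) → index 0
j=1: u_1=9/40 ∈ [1/14, 5/14) → index 2
j=2: u_2=47/120 ∈ [5/14, 17/28) → index 3
j=3: u_3=67/120 ∈ [5/14, 17/28) → index 3
j=4: u_4=29/40 ∈ [17/28, 13/14) → index 4
j=5: u_5=107/120 ∈ [17/28, 13/14) → index 4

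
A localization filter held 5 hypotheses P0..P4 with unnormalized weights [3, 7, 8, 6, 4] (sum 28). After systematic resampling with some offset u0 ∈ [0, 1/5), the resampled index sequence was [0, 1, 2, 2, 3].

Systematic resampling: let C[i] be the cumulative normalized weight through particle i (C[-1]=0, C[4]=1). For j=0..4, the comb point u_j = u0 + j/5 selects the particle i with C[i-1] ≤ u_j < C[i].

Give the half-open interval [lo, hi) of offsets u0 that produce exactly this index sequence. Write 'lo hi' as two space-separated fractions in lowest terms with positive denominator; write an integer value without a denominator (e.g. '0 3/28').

C = [3/28, 5/14, 9/14, 6/7, 1]
j=0 picked index 0: u0 ∈ [0, 3/28)
j=1 picked index 1: u0 ∈ [-13/140, 11/70)
j=2 picked index 2: u0 ∈ [-3/70, 17/70)
j=3 picked index 2: u0 ∈ [-17/70, 3/70)
j=4 picked index 3: u0 ∈ [-11/70, 2/35)
intersection: [0, 3/70)

0 3/70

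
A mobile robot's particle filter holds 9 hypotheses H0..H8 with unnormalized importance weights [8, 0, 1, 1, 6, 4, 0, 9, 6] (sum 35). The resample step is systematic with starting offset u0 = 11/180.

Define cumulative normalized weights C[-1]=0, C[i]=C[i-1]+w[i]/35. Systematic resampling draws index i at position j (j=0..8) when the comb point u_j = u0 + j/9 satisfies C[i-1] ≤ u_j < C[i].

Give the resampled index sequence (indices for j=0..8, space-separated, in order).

0 0 3 4 5 7 7 8 8

C = [8/35, 8/35, 9/35, 2/7, 16/35, 4/7, 4/7, 29/35, 1]
j=0: u_0=11/180 ∈ [0, 8/35) → index 0
j=1: u_1=31/180 ∈ [0, 8/35) → index 0
j=2: u_2=17/60 ∈ [9/35, 2/7) → index 3
j=3: u_3=71/180 ∈ [2/7, 16/35) → index 4
j=4: u_4=91/180 ∈ [16/35, 4/7) → index 5
j=5: u_5=37/60 ∈ [4/7, 29/35) → index 7
j=6: u_6=131/180 ∈ [4/7, 29/35) → index 7
j=7: u_7=151/180 ∈ [29/35, 1) → index 8
j=8: u_8=19/20 ∈ [29/35, 1) → index 8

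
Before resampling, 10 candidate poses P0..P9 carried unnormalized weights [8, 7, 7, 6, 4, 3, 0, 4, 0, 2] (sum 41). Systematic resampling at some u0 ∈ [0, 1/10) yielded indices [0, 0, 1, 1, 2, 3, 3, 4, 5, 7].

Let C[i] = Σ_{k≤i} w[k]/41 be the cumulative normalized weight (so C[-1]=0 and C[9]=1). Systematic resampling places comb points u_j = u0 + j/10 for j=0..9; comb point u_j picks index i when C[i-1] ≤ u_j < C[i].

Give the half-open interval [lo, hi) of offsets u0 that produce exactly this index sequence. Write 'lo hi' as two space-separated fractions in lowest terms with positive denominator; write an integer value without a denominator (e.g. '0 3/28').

C = [8/41, 15/41, 22/41, 28/41, 32/41, 35/41, 35/41, 39/41, 39/41, 1]
j=0 picked index 0: u0 ∈ [0, 8/41)
j=1 picked index 0: u0 ∈ [-1/10, 39/410)
j=2 picked index 1: u0 ∈ [-1/205, 34/205)
j=3 picked index 1: u0 ∈ [-43/410, 27/410)
j=4 picked index 2: u0 ∈ [-7/205, 28/205)
j=5 picked index 3: u0 ∈ [3/82, 15/82)
j=6 picked index 3: u0 ∈ [-13/205, 17/205)
j=7 picked index 4: u0 ∈ [-7/410, 33/410)
j=8 picked index 5: u0 ∈ [-4/205, 11/205)
j=9 picked index 7: u0 ∈ [-19/410, 21/410)
intersection: [3/82, 21/410)

3/82 21/410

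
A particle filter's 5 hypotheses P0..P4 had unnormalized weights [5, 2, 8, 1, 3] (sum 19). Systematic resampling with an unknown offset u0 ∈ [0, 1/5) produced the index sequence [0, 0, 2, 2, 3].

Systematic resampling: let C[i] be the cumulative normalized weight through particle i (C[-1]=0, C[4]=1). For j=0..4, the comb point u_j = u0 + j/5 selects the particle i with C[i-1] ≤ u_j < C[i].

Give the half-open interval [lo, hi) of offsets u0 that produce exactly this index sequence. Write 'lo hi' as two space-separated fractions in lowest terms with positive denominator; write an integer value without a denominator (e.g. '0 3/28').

C = [5/19, 7/19, 15/19, 16/19, 1]
j=0 picked index 0: u0 ∈ [0, 5/19)
j=1 picked index 0: u0 ∈ [-1/5, 6/95)
j=2 picked index 2: u0 ∈ [-3/95, 37/95)
j=3 picked index 2: u0 ∈ [-22/95, 18/95)
j=4 picked index 3: u0 ∈ [-1/95, 4/95)
intersection: [0, 4/95)

0 4/95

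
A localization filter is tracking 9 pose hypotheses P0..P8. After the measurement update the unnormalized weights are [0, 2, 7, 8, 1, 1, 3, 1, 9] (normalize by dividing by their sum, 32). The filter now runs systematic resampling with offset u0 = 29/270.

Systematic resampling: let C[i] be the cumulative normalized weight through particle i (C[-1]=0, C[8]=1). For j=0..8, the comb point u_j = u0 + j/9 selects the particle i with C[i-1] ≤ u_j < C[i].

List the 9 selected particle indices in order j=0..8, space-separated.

2 2 3 3 4 6 8 8 8

C = [0, 1/16, 9/32, 17/32, 9/16, 19/32, 11/16, 23/32, 1]
j=0: u_0=29/270 ∈ [1/16, 9/32) → index 2
j=1: u_1=59/270 ∈ [1/16, 9/32) → index 2
j=2: u_2=89/270 ∈ [9/32, 17/32) → index 3
j=3: u_3=119/270 ∈ [9/32, 17/32) → index 3
j=4: u_4=149/270 ∈ [17/32, 9/16) → index 4
j=5: u_5=179/270 ∈ [19/32, 11/16) → index 6
j=6: u_6=209/270 ∈ [23/32, 1) → index 8
j=7: u_7=239/270 ∈ [23/32, 1) → index 8
j=8: u_8=269/270 ∈ [23/32, 1) → index 8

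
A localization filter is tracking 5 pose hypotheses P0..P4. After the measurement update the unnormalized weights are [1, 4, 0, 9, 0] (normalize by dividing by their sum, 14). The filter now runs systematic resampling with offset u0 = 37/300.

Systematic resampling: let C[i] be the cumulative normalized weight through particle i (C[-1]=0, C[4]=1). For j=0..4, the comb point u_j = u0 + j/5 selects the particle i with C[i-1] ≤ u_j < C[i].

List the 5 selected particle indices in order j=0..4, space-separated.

1 1 3 3 3

C = [1/14, 5/14, 5/14, 1, 1]
j=0: u_0=37/300 ∈ [1/14, 5/14) → index 1
j=1: u_1=97/300 ∈ [1/14, 5/14) → index 1
j=2: u_2=157/300 ∈ [5/14, 1) → index 3
j=3: u_3=217/300 ∈ [5/14, 1) → index 3
j=4: u_4=277/300 ∈ [5/14, 1) → index 3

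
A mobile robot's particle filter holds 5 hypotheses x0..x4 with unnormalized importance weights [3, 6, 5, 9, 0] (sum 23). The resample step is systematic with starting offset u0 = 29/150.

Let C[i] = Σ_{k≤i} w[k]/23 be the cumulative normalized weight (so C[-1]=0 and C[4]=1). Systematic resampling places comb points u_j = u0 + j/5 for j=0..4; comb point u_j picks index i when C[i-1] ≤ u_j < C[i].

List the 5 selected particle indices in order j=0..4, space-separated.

C = [3/23, 9/23, 14/23, 1, 1]
j=0: u_0=29/150 ∈ [3/23, 9/23) → index 1
j=1: u_1=59/150 ∈ [9/23, 14/23) → index 2
j=2: u_2=89/150 ∈ [9/23, 14/23) → index 2
j=3: u_3=119/150 ∈ [14/23, 1) → index 3
j=4: u_4=149/150 ∈ [14/23, 1) → index 3

1 2 2 3 3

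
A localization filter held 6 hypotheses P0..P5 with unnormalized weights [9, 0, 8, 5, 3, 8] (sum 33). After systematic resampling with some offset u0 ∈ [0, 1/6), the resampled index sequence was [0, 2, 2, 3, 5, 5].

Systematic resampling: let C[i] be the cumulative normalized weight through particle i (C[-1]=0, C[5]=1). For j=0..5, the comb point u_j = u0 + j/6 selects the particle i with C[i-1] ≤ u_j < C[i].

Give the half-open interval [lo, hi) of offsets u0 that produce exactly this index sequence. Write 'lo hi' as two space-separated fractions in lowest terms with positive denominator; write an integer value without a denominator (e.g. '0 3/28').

C = [3/11, 3/11, 17/33, 2/3, 25/33, 1]
j=0 picked index 0: u0 ∈ [0, 3/11)
j=1 picked index 2: u0 ∈ [7/66, 23/66)
j=2 picked index 2: u0 ∈ [-2/33, 2/11)
j=3 picked index 3: u0 ∈ [1/66, 1/6)
j=4 picked index 5: u0 ∈ [1/11, 1/3)
j=5 picked index 5: u0 ∈ [-5/66, 1/6)
intersection: [7/66, 1/6)

7/66 1/6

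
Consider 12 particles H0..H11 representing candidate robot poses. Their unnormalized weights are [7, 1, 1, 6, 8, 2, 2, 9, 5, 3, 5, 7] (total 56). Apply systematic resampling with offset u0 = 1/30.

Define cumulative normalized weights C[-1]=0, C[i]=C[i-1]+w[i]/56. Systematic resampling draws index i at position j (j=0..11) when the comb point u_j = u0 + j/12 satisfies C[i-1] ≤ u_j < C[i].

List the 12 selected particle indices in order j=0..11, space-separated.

C = [1/8, 1/7, 9/56, 15/56, 23/56, 25/56, 27/56, 9/14, 41/56, 11/14, 7/8, 1]
j=0: u_0=1/30 ∈ [0, 1/8) → index 0
j=1: u_1=7/60 ∈ [0, 1/8) → index 0
j=2: u_2=1/5 ∈ [9/56, 15/56) → index 3
j=3: u_3=17/60 ∈ [15/56, 23/56) → index 4
j=4: u_4=11/30 ∈ [15/56, 23/56) → index 4
j=5: u_5=9/20 ∈ [25/56, 27/56) → index 6
j=6: u_6=8/15 ∈ [27/56, 9/14) → index 7
j=7: u_7=37/60 ∈ [27/56, 9/14) → index 7
j=8: u_8=7/10 ∈ [9/14, 41/56) → index 8
j=9: u_9=47/60 ∈ [41/56, 11/14) → index 9
j=10: u_10=13/15 ∈ [11/14, 7/8) → index 10
j=11: u_11=19/20 ∈ [7/8, 1) → index 11

0 0 3 4 4 6 7 7 8 9 10 11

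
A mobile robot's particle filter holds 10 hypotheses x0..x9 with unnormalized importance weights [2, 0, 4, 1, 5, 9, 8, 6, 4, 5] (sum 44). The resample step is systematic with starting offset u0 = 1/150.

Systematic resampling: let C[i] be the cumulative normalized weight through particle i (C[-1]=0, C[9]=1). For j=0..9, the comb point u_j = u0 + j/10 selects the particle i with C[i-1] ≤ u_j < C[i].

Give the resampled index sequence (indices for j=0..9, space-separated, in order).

0 2 4 5 5 6 6 7 8 9

C = [1/22, 1/22, 3/22, 7/44, 3/11, 21/44, 29/44, 35/44, 39/44, 1]
j=0: u_0=1/150 ∈ [0, 1/22) → index 0
j=1: u_1=8/75 ∈ [1/22, 3/22) → index 2
j=2: u_2=31/150 ∈ [7/44, 3/11) → index 4
j=3: u_3=23/75 ∈ [3/11, 21/44) → index 5
j=4: u_4=61/150 ∈ [3/11, 21/44) → index 5
j=5: u_5=38/75 ∈ [21/44, 29/44) → index 6
j=6: u_6=91/150 ∈ [21/44, 29/44) → index 6
j=7: u_7=53/75 ∈ [29/44, 35/44) → index 7
j=8: u_8=121/150 ∈ [35/44, 39/44) → index 8
j=9: u_9=68/75 ∈ [39/44, 1) → index 9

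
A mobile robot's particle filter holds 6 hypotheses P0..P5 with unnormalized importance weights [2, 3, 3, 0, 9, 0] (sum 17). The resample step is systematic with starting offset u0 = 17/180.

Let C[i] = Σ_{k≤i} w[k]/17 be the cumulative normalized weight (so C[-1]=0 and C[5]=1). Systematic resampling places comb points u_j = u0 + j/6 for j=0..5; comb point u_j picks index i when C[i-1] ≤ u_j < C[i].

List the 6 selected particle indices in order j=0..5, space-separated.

0 1 2 4 4 4

C = [2/17, 5/17, 8/17, 8/17, 1, 1]
j=0: u_0=17/180 ∈ [0, 2/17) → index 0
j=1: u_1=47/180 ∈ [2/17, 5/17) → index 1
j=2: u_2=77/180 ∈ [5/17, 8/17) → index 2
j=3: u_3=107/180 ∈ [8/17, 1) → index 4
j=4: u_4=137/180 ∈ [8/17, 1) → index 4
j=5: u_5=167/180 ∈ [8/17, 1) → index 4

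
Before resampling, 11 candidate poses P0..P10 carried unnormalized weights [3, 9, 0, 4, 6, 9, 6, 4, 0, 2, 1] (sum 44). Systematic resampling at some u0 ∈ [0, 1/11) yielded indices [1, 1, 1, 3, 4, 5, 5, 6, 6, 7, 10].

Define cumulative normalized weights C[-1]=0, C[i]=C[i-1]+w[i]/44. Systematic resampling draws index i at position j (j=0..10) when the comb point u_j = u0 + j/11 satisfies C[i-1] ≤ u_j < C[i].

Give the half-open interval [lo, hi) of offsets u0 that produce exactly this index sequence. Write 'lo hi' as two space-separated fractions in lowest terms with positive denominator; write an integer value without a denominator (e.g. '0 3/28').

C = [3/44, 3/11, 3/11, 4/11, 1/2, 31/44, 37/44, 41/44, 41/44, 43/44, 1]
j=0 picked index 1: u0 ∈ [3/44, 3/11)
j=1 picked index 1: u0 ∈ [-1/44, 2/11)
j=2 picked index 1: u0 ∈ [-5/44, 1/11)
j=3 picked index 3: u0 ∈ [0, 1/11)
j=4 picked index 4: u0 ∈ [0, 3/22)
j=5 picked index 5: u0 ∈ [1/22, 1/4)
j=6 picked index 5: u0 ∈ [-1/22, 7/44)
j=7 picked index 6: u0 ∈ [3/44, 9/44)
j=8 picked index 6: u0 ∈ [-1/44, 5/44)
j=9 picked index 7: u0 ∈ [1/44, 5/44)
j=10 picked index 10: u0 ∈ [3/44, 1/11)
intersection: [3/44, 1/11)

3/44 1/11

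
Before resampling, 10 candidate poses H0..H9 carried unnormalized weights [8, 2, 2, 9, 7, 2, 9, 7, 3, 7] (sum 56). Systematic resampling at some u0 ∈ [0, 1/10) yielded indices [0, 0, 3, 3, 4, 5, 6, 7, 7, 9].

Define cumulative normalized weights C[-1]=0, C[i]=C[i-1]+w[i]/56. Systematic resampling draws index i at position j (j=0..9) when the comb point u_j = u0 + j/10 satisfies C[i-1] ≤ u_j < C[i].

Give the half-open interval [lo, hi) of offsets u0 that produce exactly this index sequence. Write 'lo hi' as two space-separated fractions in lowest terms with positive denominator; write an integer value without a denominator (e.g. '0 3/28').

C = [1/7, 5/28, 3/14, 3/8, 1/2, 15/28, 39/56, 23/28, 7/8, 1]
j=0 picked index 0: u0 ∈ [0, 1/7)
j=1 picked index 0: u0 ∈ [-1/10, 3/70)
j=2 picked index 3: u0 ∈ [1/70, 7/40)
j=3 picked index 3: u0 ∈ [-3/35, 3/40)
j=4 picked index 4: u0 ∈ [-1/40, 1/10)
j=5 picked index 5: u0 ∈ [0, 1/28)
j=6 picked index 6: u0 ∈ [-9/140, 27/280)
j=7 picked index 7: u0 ∈ [-1/280, 17/140)
j=8 picked index 7: u0 ∈ [-29/280, 3/140)
j=9 picked index 9: u0 ∈ [-1/40, 1/10)
intersection: [1/70, 3/140)

1/70 3/140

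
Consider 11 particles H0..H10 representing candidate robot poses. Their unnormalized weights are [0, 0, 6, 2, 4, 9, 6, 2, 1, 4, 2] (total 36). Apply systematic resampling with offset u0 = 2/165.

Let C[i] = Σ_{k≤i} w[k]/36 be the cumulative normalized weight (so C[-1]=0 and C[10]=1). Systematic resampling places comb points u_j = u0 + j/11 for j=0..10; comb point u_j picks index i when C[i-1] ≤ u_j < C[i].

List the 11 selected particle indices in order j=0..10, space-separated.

2 2 3 4 5 5 5 6 6 8 9

C = [0, 0, 1/6, 2/9, 1/3, 7/12, 3/4, 29/36, 5/6, 17/18, 1]
j=0: u_0=2/165 ∈ [0, 1/6) → index 2
j=1: u_1=17/165 ∈ [0, 1/6) → index 2
j=2: u_2=32/165 ∈ [1/6, 2/9) → index 3
j=3: u_3=47/165 ∈ [2/9, 1/3) → index 4
j=4: u_4=62/165 ∈ [1/3, 7/12) → index 5
j=5: u_5=7/15 ∈ [1/3, 7/12) → index 5
j=6: u_6=92/165 ∈ [1/3, 7/12) → index 5
j=7: u_7=107/165 ∈ [7/12, 3/4) → index 6
j=8: u_8=122/165 ∈ [7/12, 3/4) → index 6
j=9: u_9=137/165 ∈ [29/36, 5/6) → index 8
j=10: u_10=152/165 ∈ [5/6, 17/18) → index 9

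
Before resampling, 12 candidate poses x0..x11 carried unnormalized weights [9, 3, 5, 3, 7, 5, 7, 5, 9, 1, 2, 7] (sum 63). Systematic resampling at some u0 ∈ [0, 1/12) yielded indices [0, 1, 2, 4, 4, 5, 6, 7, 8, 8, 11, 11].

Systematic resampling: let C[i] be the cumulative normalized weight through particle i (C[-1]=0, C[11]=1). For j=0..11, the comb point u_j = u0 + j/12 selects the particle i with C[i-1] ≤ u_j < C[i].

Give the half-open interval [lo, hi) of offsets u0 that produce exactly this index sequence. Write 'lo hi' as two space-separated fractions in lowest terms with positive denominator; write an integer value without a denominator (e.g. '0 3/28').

17/252 1/12

C = [1/7, 4/21, 17/63, 20/63, 3/7, 32/63, 13/21, 44/63, 53/63, 6/7, 8/9, 1]
j=0 picked index 0: u0 ∈ [0, 1/7)
j=1 picked index 1: u0 ∈ [5/84, 3/28)
j=2 picked index 2: u0 ∈ [1/42, 13/126)
j=3 picked index 4: u0 ∈ [17/252, 5/28)
j=4 picked index 4: u0 ∈ [-1/63, 2/21)
j=5 picked index 5: u0 ∈ [1/84, 23/252)
j=6 picked index 6: u0 ∈ [1/126, 5/42)
j=7 picked index 7: u0 ∈ [1/28, 29/252)
j=8 picked index 8: u0 ∈ [2/63, 11/63)
j=9 picked index 8: u0 ∈ [-13/252, 23/252)
j=10 picked index 11: u0 ∈ [1/18, 1/6)
j=11 picked index 11: u0 ∈ [-1/36, 1/12)
intersection: [17/252, 1/12)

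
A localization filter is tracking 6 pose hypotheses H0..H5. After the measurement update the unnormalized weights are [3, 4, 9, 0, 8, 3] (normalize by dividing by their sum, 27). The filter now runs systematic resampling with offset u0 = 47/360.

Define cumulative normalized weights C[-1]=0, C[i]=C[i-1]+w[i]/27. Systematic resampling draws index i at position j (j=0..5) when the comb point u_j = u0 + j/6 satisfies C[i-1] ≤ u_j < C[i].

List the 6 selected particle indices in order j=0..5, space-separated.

1 2 2 4 4 5

C = [1/9, 7/27, 16/27, 16/27, 8/9, 1]
j=0: u_0=47/360 ∈ [1/9, 7/27) → index 1
j=1: u_1=107/360 ∈ [7/27, 16/27) → index 2
j=2: u_2=167/360 ∈ [7/27, 16/27) → index 2
j=3: u_3=227/360 ∈ [16/27, 8/9) → index 4
j=4: u_4=287/360 ∈ [16/27, 8/9) → index 4
j=5: u_5=347/360 ∈ [8/9, 1) → index 5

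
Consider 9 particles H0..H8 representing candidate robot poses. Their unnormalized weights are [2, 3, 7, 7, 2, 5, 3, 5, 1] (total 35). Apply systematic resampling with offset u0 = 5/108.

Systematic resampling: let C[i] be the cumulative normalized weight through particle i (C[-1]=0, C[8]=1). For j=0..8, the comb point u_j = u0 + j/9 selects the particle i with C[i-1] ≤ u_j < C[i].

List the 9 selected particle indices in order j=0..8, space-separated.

0 2 2 3 3 5 5 6 7

C = [2/35, 1/7, 12/35, 19/35, 3/5, 26/35, 29/35, 34/35, 1]
j=0: u_0=5/108 ∈ [0, 2/35) → index 0
j=1: u_1=17/108 ∈ [1/7, 12/35) → index 2
j=2: u_2=29/108 ∈ [1/7, 12/35) → index 2
j=3: u_3=41/108 ∈ [12/35, 19/35) → index 3
j=4: u_4=53/108 ∈ [12/35, 19/35) → index 3
j=5: u_5=65/108 ∈ [3/5, 26/35) → index 5
j=6: u_6=77/108 ∈ [3/5, 26/35) → index 5
j=7: u_7=89/108 ∈ [26/35, 29/35) → index 6
j=8: u_8=101/108 ∈ [29/35, 34/35) → index 7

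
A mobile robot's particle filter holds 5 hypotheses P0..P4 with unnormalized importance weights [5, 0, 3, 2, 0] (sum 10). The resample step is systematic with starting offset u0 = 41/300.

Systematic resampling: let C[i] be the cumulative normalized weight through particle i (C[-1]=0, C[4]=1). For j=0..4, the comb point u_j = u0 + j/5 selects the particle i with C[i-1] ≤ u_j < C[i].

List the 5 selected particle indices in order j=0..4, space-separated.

0 0 2 2 3

C = [1/2, 1/2, 4/5, 1, 1]
j=0: u_0=41/300 ∈ [0, 1/2) → index 0
j=1: u_1=101/300 ∈ [0, 1/2) → index 0
j=2: u_2=161/300 ∈ [1/2, 4/5) → index 2
j=3: u_3=221/300 ∈ [1/2, 4/5) → index 2
j=4: u_4=281/300 ∈ [4/5, 1) → index 3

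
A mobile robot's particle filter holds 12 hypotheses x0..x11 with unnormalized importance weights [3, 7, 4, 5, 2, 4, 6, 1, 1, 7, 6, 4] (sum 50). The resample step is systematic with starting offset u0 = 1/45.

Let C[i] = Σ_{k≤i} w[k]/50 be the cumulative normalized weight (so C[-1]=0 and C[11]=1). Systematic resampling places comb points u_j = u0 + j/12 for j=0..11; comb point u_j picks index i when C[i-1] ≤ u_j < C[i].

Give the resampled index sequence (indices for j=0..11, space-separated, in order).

0 1 1 2 3 5 6 6 9 9 10 11

C = [3/50, 1/5, 7/25, 19/50, 21/50, 1/2, 31/50, 16/25, 33/50, 4/5, 23/25, 1]
j=0: u_0=1/45 ∈ [0, 3/50) → index 0
j=1: u_1=19/180 ∈ [3/50, 1/5) → index 1
j=2: u_2=17/90 ∈ [3/50, 1/5) → index 1
j=3: u_3=49/180 ∈ [1/5, 7/25) → index 2
j=4: u_4=16/45 ∈ [7/25, 19/50) → index 3
j=5: u_5=79/180 ∈ [21/50, 1/2) → index 5
j=6: u_6=47/90 ∈ [1/2, 31/50) → index 6
j=7: u_7=109/180 ∈ [1/2, 31/50) → index 6
j=8: u_8=31/45 ∈ [33/50, 4/5) → index 9
j=9: u_9=139/180 ∈ [33/50, 4/5) → index 9
j=10: u_10=77/90 ∈ [4/5, 23/25) → index 10
j=11: u_11=169/180 ∈ [23/25, 1) → index 11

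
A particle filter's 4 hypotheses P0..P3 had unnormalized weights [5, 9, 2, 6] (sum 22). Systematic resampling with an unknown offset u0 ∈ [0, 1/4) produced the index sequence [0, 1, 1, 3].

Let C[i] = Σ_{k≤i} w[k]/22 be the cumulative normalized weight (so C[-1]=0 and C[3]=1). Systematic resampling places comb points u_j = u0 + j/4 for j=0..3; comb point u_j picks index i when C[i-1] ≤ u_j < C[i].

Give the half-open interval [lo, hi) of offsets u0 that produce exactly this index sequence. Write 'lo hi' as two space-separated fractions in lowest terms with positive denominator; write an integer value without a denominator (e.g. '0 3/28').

0 3/22

C = [5/22, 7/11, 8/11, 1]
j=0 picked index 0: u0 ∈ [0, 5/22)
j=1 picked index 1: u0 ∈ [-1/44, 17/44)
j=2 picked index 1: u0 ∈ [-3/11, 3/22)
j=3 picked index 3: u0 ∈ [-1/44, 1/4)
intersection: [0, 3/22)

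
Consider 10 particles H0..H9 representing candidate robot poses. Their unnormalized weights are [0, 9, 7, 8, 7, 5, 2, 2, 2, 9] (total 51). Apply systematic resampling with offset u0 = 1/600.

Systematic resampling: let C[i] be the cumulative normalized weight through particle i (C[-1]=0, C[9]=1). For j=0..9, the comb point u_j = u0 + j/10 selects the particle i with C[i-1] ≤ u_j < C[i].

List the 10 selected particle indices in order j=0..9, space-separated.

1 1 2 2 3 4 4 5 8 9

C = [0, 3/17, 16/51, 8/17, 31/51, 12/17, 38/51, 40/51, 14/17, 1]
j=0: u_0=1/600 ∈ [0, 3/17) → index 1
j=1: u_1=61/600 ∈ [0, 3/17) → index 1
j=2: u_2=121/600 ∈ [3/17, 16/51) → index 2
j=3: u_3=181/600 ∈ [3/17, 16/51) → index 2
j=4: u_4=241/600 ∈ [16/51, 8/17) → index 3
j=5: u_5=301/600 ∈ [8/17, 31/51) → index 4
j=6: u_6=361/600 ∈ [8/17, 31/51) → index 4
j=7: u_7=421/600 ∈ [31/51, 12/17) → index 5
j=8: u_8=481/600 ∈ [40/51, 14/17) → index 8
j=9: u_9=541/600 ∈ [14/17, 1) → index 9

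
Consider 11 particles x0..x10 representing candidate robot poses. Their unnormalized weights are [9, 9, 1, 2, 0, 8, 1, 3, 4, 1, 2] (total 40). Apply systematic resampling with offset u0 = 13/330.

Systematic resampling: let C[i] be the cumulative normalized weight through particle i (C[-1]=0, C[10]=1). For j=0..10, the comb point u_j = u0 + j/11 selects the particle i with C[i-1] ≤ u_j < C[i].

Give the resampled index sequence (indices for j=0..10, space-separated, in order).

C = [9/40, 9/20, 19/40, 21/40, 21/40, 29/40, 3/4, 33/40, 37/40, 19/20, 1]
j=0: u_0=13/330 ∈ [0, 9/40) → index 0
j=1: u_1=43/330 ∈ [0, 9/40) → index 0
j=2: u_2=73/330 ∈ [0, 9/40) → index 0
j=3: u_3=103/330 ∈ [9/40, 9/20) → index 1
j=4: u_4=133/330 ∈ [9/40, 9/20) → index 1
j=5: u_5=163/330 ∈ [19/40, 21/40) → index 3
j=6: u_6=193/330 ∈ [21/40, 29/40) → index 5
j=7: u_7=223/330 ∈ [21/40, 29/40) → index 5
j=8: u_8=23/30 ∈ [3/4, 33/40) → index 7
j=9: u_9=283/330 ∈ [33/40, 37/40) → index 8
j=10: u_10=313/330 ∈ [37/40, 19/20) → index 9

0 0 0 1 1 3 5 5 7 8 9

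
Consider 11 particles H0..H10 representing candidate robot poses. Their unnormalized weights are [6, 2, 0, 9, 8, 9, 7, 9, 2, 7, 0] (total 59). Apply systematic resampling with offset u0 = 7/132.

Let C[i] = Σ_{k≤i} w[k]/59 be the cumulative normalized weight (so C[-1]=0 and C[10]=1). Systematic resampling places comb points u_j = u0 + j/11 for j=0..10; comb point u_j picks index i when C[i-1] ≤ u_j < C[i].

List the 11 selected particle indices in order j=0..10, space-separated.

0 3 3 4 4 5 6 6 7 8 9

C = [6/59, 8/59, 8/59, 17/59, 25/59, 34/59, 41/59, 50/59, 52/59, 1, 1]
j=0: u_0=7/132 ∈ [0, 6/59) → index 0
j=1: u_1=19/132 ∈ [8/59, 17/59) → index 3
j=2: u_2=31/132 ∈ [8/59, 17/59) → index 3
j=3: u_3=43/132 ∈ [17/59, 25/59) → index 4
j=4: u_4=5/12 ∈ [17/59, 25/59) → index 4
j=5: u_5=67/132 ∈ [25/59, 34/59) → index 5
j=6: u_6=79/132 ∈ [34/59, 41/59) → index 6
j=7: u_7=91/132 ∈ [34/59, 41/59) → index 6
j=8: u_8=103/132 ∈ [41/59, 50/59) → index 7
j=9: u_9=115/132 ∈ [50/59, 52/59) → index 8
j=10: u_10=127/132 ∈ [52/59, 1) → index 9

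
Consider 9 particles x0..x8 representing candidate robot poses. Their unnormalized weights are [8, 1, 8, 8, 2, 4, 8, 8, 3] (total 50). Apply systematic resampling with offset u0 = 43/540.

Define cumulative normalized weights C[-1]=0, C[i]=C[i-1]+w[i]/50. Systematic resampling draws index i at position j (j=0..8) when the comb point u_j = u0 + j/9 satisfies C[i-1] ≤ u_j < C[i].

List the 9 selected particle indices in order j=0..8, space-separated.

0 2 2 3 4 6 6 7 8

C = [4/25, 9/50, 17/50, 1/2, 27/50, 31/50, 39/50, 47/50, 1]
j=0: u_0=43/540 ∈ [0, 4/25) → index 0
j=1: u_1=103/540 ∈ [9/50, 17/50) → index 2
j=2: u_2=163/540 ∈ [9/50, 17/50) → index 2
j=3: u_3=223/540 ∈ [17/50, 1/2) → index 3
j=4: u_4=283/540 ∈ [1/2, 27/50) → index 4
j=5: u_5=343/540 ∈ [31/50, 39/50) → index 6
j=6: u_6=403/540 ∈ [31/50, 39/50) → index 6
j=7: u_7=463/540 ∈ [39/50, 47/50) → index 7
j=8: u_8=523/540 ∈ [47/50, 1) → index 8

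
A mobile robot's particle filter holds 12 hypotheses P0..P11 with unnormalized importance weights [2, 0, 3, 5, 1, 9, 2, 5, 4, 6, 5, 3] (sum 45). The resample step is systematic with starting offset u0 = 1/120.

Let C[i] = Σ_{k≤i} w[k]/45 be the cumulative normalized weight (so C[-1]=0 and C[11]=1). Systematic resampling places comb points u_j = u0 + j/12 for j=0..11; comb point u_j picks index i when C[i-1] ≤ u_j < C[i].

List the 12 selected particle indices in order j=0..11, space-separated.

0 2 3 5 5 5 7 7 8 9 10 10

C = [2/45, 2/45, 1/9, 2/9, 11/45, 4/9, 22/45, 3/5, 31/45, 37/45, 14/15, 1]
j=0: u_0=1/120 ∈ [0, 2/45) → index 0
j=1: u_1=11/120 ∈ [2/45, 1/9) → index 2
j=2: u_2=7/40 ∈ [1/9, 2/9) → index 3
j=3: u_3=31/120 ∈ [11/45, 4/9) → index 5
j=4: u_4=41/120 ∈ [11/45, 4/9) → index 5
j=5: u_5=17/40 ∈ [11/45, 4/9) → index 5
j=6: u_6=61/120 ∈ [22/45, 3/5) → index 7
j=7: u_7=71/120 ∈ [22/45, 3/5) → index 7
j=8: u_8=27/40 ∈ [3/5, 31/45) → index 8
j=9: u_9=91/120 ∈ [31/45, 37/45) → index 9
j=10: u_10=101/120 ∈ [37/45, 14/15) → index 10
j=11: u_11=37/40 ∈ [37/45, 14/15) → index 10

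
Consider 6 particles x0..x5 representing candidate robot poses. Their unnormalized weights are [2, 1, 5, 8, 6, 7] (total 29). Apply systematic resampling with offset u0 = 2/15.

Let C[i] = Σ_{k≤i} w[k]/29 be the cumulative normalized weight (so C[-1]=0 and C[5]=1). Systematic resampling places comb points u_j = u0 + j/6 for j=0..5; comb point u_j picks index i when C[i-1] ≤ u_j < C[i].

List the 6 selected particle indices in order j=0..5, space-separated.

C = [2/29, 3/29, 8/29, 16/29, 22/29, 1]
j=0: u_0=2/15 ∈ [3/29, 8/29) → index 2
j=1: u_1=3/10 ∈ [8/29, 16/29) → index 3
j=2: u_2=7/15 ∈ [8/29, 16/29) → index 3
j=3: u_3=19/30 ∈ [16/29, 22/29) → index 4
j=4: u_4=4/5 ∈ [22/29, 1) → index 5
j=5: u_5=29/30 ∈ [22/29, 1) → index 5

2 3 3 4 5 5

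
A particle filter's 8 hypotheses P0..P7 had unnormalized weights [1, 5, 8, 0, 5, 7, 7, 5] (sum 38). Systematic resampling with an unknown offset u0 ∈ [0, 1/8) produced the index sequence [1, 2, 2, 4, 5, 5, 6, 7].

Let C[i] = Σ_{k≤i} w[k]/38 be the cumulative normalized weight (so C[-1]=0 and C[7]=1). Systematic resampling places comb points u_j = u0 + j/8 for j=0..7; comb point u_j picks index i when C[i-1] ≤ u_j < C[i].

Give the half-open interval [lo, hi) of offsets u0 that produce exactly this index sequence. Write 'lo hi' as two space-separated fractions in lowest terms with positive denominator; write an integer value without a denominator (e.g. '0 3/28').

5/152 9/152

C = [1/38, 3/19, 7/19, 7/19, 1/2, 13/19, 33/38, 1]
j=0 picked index 1: u0 ∈ [1/38, 3/19)
j=1 picked index 2: u0 ∈ [5/152, 37/152)
j=2 picked index 2: u0 ∈ [-7/76, 9/76)
j=3 picked index 4: u0 ∈ [-1/152, 1/8)
j=4 picked index 5: u0 ∈ [0, 7/38)
j=5 picked index 5: u0 ∈ [-1/8, 9/152)
j=6 picked index 6: u0 ∈ [-5/76, 9/76)
j=7 picked index 7: u0 ∈ [-1/152, 1/8)
intersection: [5/152, 9/152)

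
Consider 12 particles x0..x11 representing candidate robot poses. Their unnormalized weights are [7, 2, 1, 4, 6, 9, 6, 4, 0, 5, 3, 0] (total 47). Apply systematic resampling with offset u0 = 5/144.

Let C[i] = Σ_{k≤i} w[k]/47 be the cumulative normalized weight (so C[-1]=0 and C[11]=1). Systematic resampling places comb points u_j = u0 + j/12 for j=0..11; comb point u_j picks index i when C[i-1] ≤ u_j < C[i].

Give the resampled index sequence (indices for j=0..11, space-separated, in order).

C = [7/47, 9/47, 10/47, 14/47, 20/47, 29/47, 35/47, 39/47, 39/47, 44/47, 1, 1]
j=0: u_0=5/144 ∈ [0, 7/47) → index 0
j=1: u_1=17/144 ∈ [0, 7/47) → index 0
j=2: u_2=29/144 ∈ [9/47, 10/47) → index 2
j=3: u_3=41/144 ∈ [10/47, 14/47) → index 3
j=4: u_4=53/144 ∈ [14/47, 20/47) → index 4
j=5: u_5=65/144 ∈ [20/47, 29/47) → index 5
j=6: u_6=77/144 ∈ [20/47, 29/47) → index 5
j=7: u_7=89/144 ∈ [29/47, 35/47) → index 6
j=8: u_8=101/144 ∈ [29/47, 35/47) → index 6
j=9: u_9=113/144 ∈ [35/47, 39/47) → index 7
j=10: u_10=125/144 ∈ [39/47, 44/47) → index 9
j=11: u_11=137/144 ∈ [44/47, 1) → index 10

0 0 2 3 4 5 5 6 6 7 9 10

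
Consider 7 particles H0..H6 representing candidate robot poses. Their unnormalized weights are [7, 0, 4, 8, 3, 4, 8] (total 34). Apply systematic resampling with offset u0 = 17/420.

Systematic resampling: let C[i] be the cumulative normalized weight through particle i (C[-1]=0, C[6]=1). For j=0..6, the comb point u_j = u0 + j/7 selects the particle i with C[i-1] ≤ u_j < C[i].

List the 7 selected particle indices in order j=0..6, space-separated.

C = [7/34, 7/34, 11/34, 19/34, 11/17, 13/17, 1]
j=0: u_0=17/420 ∈ [0, 7/34) → index 0
j=1: u_1=11/60 ∈ [0, 7/34) → index 0
j=2: u_2=137/420 ∈ [11/34, 19/34) → index 3
j=3: u_3=197/420 ∈ [11/34, 19/34) → index 3
j=4: u_4=257/420 ∈ [19/34, 11/17) → index 4
j=5: u_5=317/420 ∈ [11/17, 13/17) → index 5
j=6: u_6=377/420 ∈ [13/17, 1) → index 6

0 0 3 3 4 5 6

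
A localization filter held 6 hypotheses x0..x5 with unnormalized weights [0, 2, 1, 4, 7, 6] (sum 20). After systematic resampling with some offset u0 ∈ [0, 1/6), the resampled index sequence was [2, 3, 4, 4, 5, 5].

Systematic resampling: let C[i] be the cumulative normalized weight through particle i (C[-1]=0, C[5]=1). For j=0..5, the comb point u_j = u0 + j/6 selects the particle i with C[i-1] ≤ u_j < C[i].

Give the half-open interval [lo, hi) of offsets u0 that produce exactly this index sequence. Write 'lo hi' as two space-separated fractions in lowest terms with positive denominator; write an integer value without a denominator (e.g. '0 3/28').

C = [0, 1/10, 3/20, 7/20, 7/10, 1]
j=0 picked index 2: u0 ∈ [1/10, 3/20)
j=1 picked index 3: u0 ∈ [-1/60, 11/60)
j=2 picked index 4: u0 ∈ [1/60, 11/30)
j=3 picked index 4: u0 ∈ [-3/20, 1/5)
j=4 picked index 5: u0 ∈ [1/30, 1/3)
j=5 picked index 5: u0 ∈ [-2/15, 1/6)
intersection: [1/10, 3/20)

1/10 3/20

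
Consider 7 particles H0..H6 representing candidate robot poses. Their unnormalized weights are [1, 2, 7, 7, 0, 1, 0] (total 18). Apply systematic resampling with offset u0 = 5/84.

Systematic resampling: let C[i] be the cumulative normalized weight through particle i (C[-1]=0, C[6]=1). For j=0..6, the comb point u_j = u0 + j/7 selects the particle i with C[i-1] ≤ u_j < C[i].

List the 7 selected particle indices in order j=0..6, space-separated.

1 2 2 2 3 3 3

C = [1/18, 1/6, 5/9, 17/18, 17/18, 1, 1]
j=0: u_0=5/84 ∈ [1/18, 1/6) → index 1
j=1: u_1=17/84 ∈ [1/6, 5/9) → index 2
j=2: u_2=29/84 ∈ [1/6, 5/9) → index 2
j=3: u_3=41/84 ∈ [1/6, 5/9) → index 2
j=4: u_4=53/84 ∈ [5/9, 17/18) → index 3
j=5: u_5=65/84 ∈ [5/9, 17/18) → index 3
j=6: u_6=11/12 ∈ [5/9, 17/18) → index 3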